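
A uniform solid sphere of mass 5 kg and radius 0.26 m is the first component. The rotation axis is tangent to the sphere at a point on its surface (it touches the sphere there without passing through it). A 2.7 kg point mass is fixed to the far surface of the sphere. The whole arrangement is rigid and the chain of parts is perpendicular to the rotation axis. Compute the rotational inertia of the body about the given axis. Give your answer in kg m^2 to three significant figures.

Solid sphere: I_cm = (2/5)MR² = (2/5)(5)(0.26)² = 0.1352 kg m^2; centre at d = 0.26 m, so the parallel axis theorem gives I = 0.1352 + (5)(0.26)² = 0.4732 kg m^2.
Point mass: I_cm = 0; centre at d = 0.26 + 0.26 = 0.52 m, so the parallel axis theorem gives I = 0 + (2.7)(0.52)² = 0.73008 kg m^2.
Total I = 0.4732 + 0.73008 = 1.2033 kg m^2.

1.20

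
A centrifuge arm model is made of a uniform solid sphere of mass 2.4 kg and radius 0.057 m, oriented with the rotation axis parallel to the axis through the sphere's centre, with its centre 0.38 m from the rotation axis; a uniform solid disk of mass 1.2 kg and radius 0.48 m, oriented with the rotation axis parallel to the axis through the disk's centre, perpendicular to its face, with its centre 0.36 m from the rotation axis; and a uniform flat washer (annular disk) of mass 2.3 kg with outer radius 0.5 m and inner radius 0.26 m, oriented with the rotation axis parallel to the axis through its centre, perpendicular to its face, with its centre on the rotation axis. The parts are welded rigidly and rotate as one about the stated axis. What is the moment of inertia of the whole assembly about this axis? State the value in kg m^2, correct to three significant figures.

Solid sphere: I_cm = (2/5)MR² = (2/5)(2.4)(0.057)² = 0.003119 kg m^2; centre at d = 0.38 m, so the parallel axis theorem gives I = 0.003119 + (2.4)(0.38)² = 0.34968 kg m^2.
Solid disk: I_cm = (1/2)MR² = (1/2)(1.2)(0.48)² = 0.13824 kg m^2; centre at d = 0.36 m, so the parallel axis theorem gives I = 0.13824 + (1.2)(0.36)² = 0.29376 kg m^2.
Annular disk: I_cm = (1/2)M(R²+r²) = (1/2)(2.3)[(0.5)² + (0.26)²] = 0.36524 kg m^2; axis through the centre, so I = 0.36524 kg m^2.
Total I = 0.34968 + 0.29376 + 0.36524 = 1.0087 kg m^2.

1.01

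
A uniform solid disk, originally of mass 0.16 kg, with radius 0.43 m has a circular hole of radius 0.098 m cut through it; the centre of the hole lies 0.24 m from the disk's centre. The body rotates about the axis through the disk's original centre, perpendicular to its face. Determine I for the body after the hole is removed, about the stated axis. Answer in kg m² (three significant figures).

0.0143

Unpierced body about its centre: I₀ = (1/2)MR² = (1/2)(0.16)(0.43)² = 0.014792 kg m².
The removed disk has mass m = M·(r/R)² = (0.16)(0.098/0.43)² = 0.0083107 kg (same uniform areal density).
Its moment of inertia about the rotation axis (parallel-axis theorem): I_hole = (1/2)mr² + md² = (1/2)(0.0083107)(0.098)² + (0.0083107)(0.24)² = 0.0005186 kg m².
Treating the hole as negative mass, I = I₀ − I_hole = 0.014792 − 0.0005186 = 0.014273 kg m².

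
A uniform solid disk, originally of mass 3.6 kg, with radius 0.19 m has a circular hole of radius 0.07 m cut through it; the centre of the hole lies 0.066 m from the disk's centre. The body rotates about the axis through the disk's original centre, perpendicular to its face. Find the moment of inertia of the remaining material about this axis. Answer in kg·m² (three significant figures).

Unpierced body about its centre: I₀ = (1/2)MR² = (1/2)(3.6)(0.19)² = 0.06498 kg·m².
The removed disk has mass m = M·(r/R)² = (3.6)(0.07/0.19)² = 0.48864 kg (same uniform areal density).
Its moment of inertia about the rotation axis (parallel-axis theorem): I_hole = (1/2)mr² + md² = (1/2)(0.48864)(0.07)² + (0.48864)(0.066)² = 0.0033257 kg·m².
Treating the hole as negative mass, I = I₀ − I_hole = 0.06498 − 0.0033257 = 0.061654 kg·m².

0.0617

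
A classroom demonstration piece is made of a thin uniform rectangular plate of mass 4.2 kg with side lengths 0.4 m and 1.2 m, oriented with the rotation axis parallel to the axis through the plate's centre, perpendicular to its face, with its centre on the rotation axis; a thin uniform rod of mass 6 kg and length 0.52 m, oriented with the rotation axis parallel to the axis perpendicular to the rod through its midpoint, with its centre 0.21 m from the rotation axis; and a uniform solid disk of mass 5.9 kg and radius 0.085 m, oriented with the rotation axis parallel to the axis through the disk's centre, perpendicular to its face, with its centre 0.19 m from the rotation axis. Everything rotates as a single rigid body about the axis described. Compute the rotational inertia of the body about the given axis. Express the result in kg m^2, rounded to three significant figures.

1.19

Rectangular plate: I_cm = (1/12)M(a²+b²) = (1/12)(4.2)[(0.4)² + (1.2)²] = 0.56 kg m^2; axis through the centre, so I = 0.56 kg m^2.
Thin rod: I_cm = (1/12)ML² = (1/12)(6)(0.52)² = 0.1352 kg m^2; centre at d = 0.21 m, so I = I_cm + Md² gives I = 0.1352 + (6)(0.21)² = 0.3998 kg m^2.
Solid disk: I_cm = (1/2)MR² = (1/2)(5.9)(0.085)² = 0.021314 kg m^2; centre at d = 0.19 m, so I = I_cm + Md² gives I = 0.021314 + (5.9)(0.19)² = 0.2343 kg m^2.
Total I = 0.56 + 0.3998 + 0.2343 = 1.1941 kg m^2.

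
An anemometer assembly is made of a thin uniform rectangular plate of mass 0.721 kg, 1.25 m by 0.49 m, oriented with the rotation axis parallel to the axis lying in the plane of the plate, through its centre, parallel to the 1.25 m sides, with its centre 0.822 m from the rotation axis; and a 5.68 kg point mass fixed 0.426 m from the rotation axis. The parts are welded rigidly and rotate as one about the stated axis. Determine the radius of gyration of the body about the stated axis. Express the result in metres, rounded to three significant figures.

Rectangular plate: I_cm = (1/12)Mb² = (1/12)(0.721)(0.49)² = 0.014426 kg m^2; centre at d = 0.822 m, so the parallel axis theorem gives I = 0.014426 + (0.721)(0.822)² = 0.50159 kg m^2.
Point mass: I_cm = 0; centre at d = 0.426 m, so the parallel axis theorem gives I = 0 + (5.68)(0.426)² = 1.0308 kg m^2.
Total I = 1.5324 kg m^2; total mass M = 6.401 kg.
k = √(I/M) = √(1.5324/6.401) = 0.48928 m.

0.489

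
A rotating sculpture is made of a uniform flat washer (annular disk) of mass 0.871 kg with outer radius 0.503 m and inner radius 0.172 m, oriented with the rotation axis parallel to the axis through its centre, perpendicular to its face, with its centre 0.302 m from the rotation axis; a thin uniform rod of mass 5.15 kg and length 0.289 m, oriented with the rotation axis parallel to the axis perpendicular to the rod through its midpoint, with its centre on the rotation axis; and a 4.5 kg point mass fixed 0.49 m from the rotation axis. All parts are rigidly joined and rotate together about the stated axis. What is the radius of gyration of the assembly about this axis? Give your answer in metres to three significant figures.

0.354

Annular disk: I_cm = (1/2)M(R²+r²) = (1/2)(0.871)[(0.503)² + (0.172)²] = 0.12307 kg·m²; centre at d = 0.302 m, so the parallel axis theorem gives I = 0.12307 + (0.871)(0.302)² = 0.20251 kg·m².
Thin rod: I_cm = (1/12)ML² = (1/12)(5.15)(0.289)² = 0.035844 kg·m²; axis through the centre, so I = 0.035844 kg·m².
Point mass: I_cm = 0; centre at d = 0.49 m, so the parallel axis theorem gives I = 0 + (4.5)(0.49)² = 1.0804 kg·m².
Total I = 1.3188 kg·m²; total mass M = 10.521 kg.
k = √(I/M) = √(1.3188/10.521) = 0.35405 m.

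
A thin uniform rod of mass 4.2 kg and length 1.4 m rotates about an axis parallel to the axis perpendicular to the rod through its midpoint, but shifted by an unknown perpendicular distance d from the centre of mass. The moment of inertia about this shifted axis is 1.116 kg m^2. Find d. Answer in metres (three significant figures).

About the centre-of-mass axis, I_cm = (1/12)ML² = (1/12)(4.2)(1.4)² = 0.686 kg m^2.
Parallel axis theorem: I = I_cm + Md², so Md² = 1.116 − 0.686 = 0.43 kg m^2.
d = √(0.43 / 4.2) = 0.31997 m.

0.320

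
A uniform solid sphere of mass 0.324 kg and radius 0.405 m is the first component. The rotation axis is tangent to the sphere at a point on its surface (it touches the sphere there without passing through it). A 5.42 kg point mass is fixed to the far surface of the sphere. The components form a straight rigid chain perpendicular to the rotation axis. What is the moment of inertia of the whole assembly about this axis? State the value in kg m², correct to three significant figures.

3.63

Solid sphere: I_cm = (2/5)MR² = (2/5)(0.324)(0.405)² = 0.021258 kg m²; centre at d = 0.405 m, so the parallel axis theorem gives I = 0.021258 + (0.324)(0.405)² = 0.074402 kg m².
Point mass: I_cm = 0; centre at d = 0.405 + 0.405 = 0.81 m, so the parallel axis theorem gives I = 0 + (5.42)(0.81)² = 3.5561 kg m².
Total I = 0.074402 + 3.5561 = 3.6305 kg m².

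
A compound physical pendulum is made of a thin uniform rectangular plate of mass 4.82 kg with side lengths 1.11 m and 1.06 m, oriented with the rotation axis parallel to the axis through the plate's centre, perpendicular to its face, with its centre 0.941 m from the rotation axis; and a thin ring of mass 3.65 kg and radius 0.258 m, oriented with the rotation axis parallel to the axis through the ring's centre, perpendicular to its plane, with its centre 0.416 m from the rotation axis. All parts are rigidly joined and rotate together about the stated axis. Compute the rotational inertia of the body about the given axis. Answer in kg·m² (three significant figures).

6.09

Rectangular plate: I_cm = (1/12)M(a²+b²) = (1/12)(4.82)[(1.11)² + (1.06)²] = 0.94621 kg·m²; centre at d = 0.941 m, so I = I_cm + Md² gives I = 0.94621 + (4.82)(0.941)² = 5.2142 kg·m².
Thin ring: I_cm = MR² = (3.65)(0.258)² = 0.24296 kg·m²; centre at d = 0.416 m, so I = I_cm + Md² gives I = 0.24296 + (3.65)(0.416)² = 0.87461 kg·m².
Total I = 5.2142 + 0.87461 = 6.0888 kg·m².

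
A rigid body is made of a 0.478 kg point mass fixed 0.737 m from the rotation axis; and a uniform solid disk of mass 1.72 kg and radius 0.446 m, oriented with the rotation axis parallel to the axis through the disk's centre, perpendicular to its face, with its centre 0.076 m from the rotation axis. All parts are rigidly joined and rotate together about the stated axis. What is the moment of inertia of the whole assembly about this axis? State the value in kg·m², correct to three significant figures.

Point mass: I_cm = 0; centre at d = 0.737 m, so I = I_cm + Md² gives I = 0 + (0.478)(0.737)² = 0.25963 kg·m².
Solid disk: I_cm = (1/2)MR² = (1/2)(1.72)(0.446)² = 0.17107 kg·m²; centre at d = 0.076 m, so I = I_cm + Md² gives I = 0.17107 + (1.72)(0.076)² = 0.181 kg·m².
Total I = 0.25963 + 0.181 = 0.44064 kg·m².

0.441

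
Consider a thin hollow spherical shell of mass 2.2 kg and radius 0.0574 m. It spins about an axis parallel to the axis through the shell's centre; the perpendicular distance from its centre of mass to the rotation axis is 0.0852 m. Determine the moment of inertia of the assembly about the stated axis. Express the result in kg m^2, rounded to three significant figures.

I_cm = (2/3)MR² = (2/3)(2.2)(0.0574)² = 0.0048323 kg m^2; centre at d = 0.0852 m, so I = I_cm + Md² gives I = 0.0048323 + (2.2)(0.0852)² = 0.020802 kg m^2.

0.0208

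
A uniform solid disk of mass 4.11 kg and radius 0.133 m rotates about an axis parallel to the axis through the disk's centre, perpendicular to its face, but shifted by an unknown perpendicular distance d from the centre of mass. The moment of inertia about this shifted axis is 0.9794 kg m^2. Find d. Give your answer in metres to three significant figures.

0.479

About the centre-of-mass axis, I_cm = (1/2)MR² = (1/2)(4.11)(0.133)² = 0.036351 kg m^2.
Parallel axis theorem: I = I_cm + Md², so Md² = 0.9794 − 0.036351 = 0.94305 kg m^2.
d = √(0.94305 / 4.11) = 0.47901 m.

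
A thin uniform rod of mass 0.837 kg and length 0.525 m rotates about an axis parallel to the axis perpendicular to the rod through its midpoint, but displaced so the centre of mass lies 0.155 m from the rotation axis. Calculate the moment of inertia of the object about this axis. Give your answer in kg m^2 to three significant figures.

I_cm = (1/12)ML² = (1/12)(0.837)(0.525)² = 0.019225 kg m^2; centre at d = 0.155 m, so I = I_cm + Md² gives I = 0.019225 + (0.837)(0.155)² = 0.039334 kg m^2.

0.0393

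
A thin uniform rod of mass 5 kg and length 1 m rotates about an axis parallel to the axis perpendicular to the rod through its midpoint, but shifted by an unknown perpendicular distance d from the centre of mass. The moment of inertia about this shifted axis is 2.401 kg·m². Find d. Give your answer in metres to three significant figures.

0.630

About the centre-of-mass axis, I_cm = (1/12)ML² = (1/12)(5)(1)² = 0.41667 kg·m².
Parallel axis theorem: I = I_cm + Md², so Md² = 2.401 − 0.41667 = 1.9843 kg·m².
d = √(1.9843 / 5) = 0.62997 m.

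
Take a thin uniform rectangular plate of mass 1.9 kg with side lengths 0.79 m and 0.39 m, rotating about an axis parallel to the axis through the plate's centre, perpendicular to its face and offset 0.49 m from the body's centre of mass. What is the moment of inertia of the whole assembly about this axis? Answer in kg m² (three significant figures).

I_cm = (1/12)M(a²+b²) = (1/12)(1.9)[(0.79)² + (0.39)²] = 0.1229 kg m²; centre at d = 0.49 m, so I = I_cm + Md² gives I = 0.1229 + (1.9)(0.49)² = 0.57909 kg m².

0.579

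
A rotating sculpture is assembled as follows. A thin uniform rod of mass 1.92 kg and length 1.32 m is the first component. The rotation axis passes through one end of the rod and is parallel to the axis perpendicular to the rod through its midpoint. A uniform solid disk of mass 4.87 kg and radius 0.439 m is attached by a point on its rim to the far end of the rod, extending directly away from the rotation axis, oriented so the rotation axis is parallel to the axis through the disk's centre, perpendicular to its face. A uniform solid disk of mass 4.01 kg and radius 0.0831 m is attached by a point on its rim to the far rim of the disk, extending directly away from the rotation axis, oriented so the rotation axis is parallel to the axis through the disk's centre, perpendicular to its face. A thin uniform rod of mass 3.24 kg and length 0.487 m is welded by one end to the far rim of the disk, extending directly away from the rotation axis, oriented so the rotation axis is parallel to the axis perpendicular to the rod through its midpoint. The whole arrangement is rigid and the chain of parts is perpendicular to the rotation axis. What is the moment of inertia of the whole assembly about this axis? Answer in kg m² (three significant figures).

Thin rod: I_cm = (1/12)ML² = (1/12)(1.92)(1.32)² = 0.27878 kg m²; centre at d = 0.66 m, so the parallel axis theorem gives I = 0.27878 + (1.92)(0.66)² = 1.1151 kg m².
Solid disk: I_cm = (1/2)MR² = (1/2)(4.87)(0.439)² = 0.46928 kg m²; centre at d = 0.66 + 0.66 + 0.439 = 1.759 m, so the parallel axis theorem gives I = 0.46928 + (4.87)(1.759)² = 15.537 kg m².
Solid disk: I_cm = (1/2)MR² = (1/2)(4.01)(0.0831)² = 0.013846 kg m²; centre at d = 0.66 + 0.66 + 0.439 + 0.439 + 0.0831 = 2.2811 m, so the parallel axis theorem gives I = 0.013846 + (4.01)(2.2811)² = 20.88 kg m².
Thin rod: I_cm = (1/12)ML² = (1/12)(3.24)(0.487)² = 0.064036 kg m²; centre at d = 0.66 + 0.66 + 0.439 + 0.439 + 0.0831 + 0.0831 + 0.2435 = 2.6077 m, so the parallel axis theorem gives I = 0.064036 + (3.24)(2.6077)² = 22.096 kg m².
Total I = 1.1151 + 15.537 + 20.88 + 22.096 = 59.628 kg m².

59.6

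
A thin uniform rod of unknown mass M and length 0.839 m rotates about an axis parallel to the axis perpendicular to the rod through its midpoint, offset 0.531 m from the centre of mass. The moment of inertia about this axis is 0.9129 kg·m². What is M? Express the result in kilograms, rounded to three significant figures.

I = I_cm + Md² = (1/12)ML² + Md² = M·[0.0833333·(0.839)² + (0.531)²] = M·0.34062.
So M = 0.9129 / 0.34062 = 2.6801 kg.

2.68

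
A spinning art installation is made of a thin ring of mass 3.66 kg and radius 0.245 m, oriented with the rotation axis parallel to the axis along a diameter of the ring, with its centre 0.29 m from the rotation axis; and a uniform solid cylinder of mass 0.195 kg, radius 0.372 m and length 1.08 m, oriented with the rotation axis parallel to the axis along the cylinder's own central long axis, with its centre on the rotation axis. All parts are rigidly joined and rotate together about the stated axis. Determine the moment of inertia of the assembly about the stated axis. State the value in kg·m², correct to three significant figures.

0.431

Thin ring: I_cm = (1/2)MR² = (1/2)(3.66)(0.245)² = 0.10985 kg·m²; centre at d = 0.29 m, so the parallel axis theorem gives I = 0.10985 + (3.66)(0.29)² = 0.41765 kg·m².
Solid cylinder: I_cm = (1/2)MR² = (1/2)(0.195)(0.372)² = 0.013492 kg·m²; axis through the centre, so I = 0.013492 kg·m².
Total I = 0.41765 + 0.013492 = 0.43114 kg·m².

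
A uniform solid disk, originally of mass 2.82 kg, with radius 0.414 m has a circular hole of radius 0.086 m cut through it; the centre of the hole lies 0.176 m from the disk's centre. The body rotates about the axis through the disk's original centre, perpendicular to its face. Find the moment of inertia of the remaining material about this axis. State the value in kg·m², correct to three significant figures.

Unpierced body about its centre: I₀ = (1/2)MR² = (1/2)(2.82)(0.414)² = 0.24167 kg·m².
The removed disk has mass m = M·(r/R)² = (2.82)(0.086/0.414)² = 0.12169 kg (same uniform areal density).
Its moment of inertia about the rotation axis (parallel-axis theorem): I_hole = (1/2)mr² + md² = (1/2)(0.12169)(0.086)² + (0.12169)(0.176)² = 0.0042194 kg·m².
Treating the hole as negative mass, I = I₀ − I_hole = 0.24167 − 0.0042194 = 0.23745 kg·m².

0.237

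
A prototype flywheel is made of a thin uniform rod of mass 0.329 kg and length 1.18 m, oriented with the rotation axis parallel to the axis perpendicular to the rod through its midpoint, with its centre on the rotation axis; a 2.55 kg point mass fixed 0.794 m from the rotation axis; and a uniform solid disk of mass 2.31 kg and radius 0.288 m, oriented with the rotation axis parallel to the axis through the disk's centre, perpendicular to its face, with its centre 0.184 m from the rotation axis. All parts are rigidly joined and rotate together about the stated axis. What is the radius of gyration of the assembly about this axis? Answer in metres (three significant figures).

Thin rod: I_cm = (1/12)ML² = (1/12)(0.329)(1.18)² = 0.038175 kg m^2; axis through the centre, so I = 0.038175 kg m^2.
Point mass: I_cm = 0; centre at d = 0.794 m, so I = I_cm + Md² gives I = 0 + (2.55)(0.794)² = 1.6076 kg m^2.
Solid disk: I_cm = (1/2)MR² = (1/2)(2.31)(0.288)² = 0.0958 kg m^2; centre at d = 0.184 m, so I = I_cm + Md² gives I = 0.0958 + (2.31)(0.184)² = 0.17401 kg m^2.
Total I = 1.8198 kg m^2; total mass M = 5.189 kg.
k = √(I/M) = √(1.8198/5.189) = 0.5922 m.

0.592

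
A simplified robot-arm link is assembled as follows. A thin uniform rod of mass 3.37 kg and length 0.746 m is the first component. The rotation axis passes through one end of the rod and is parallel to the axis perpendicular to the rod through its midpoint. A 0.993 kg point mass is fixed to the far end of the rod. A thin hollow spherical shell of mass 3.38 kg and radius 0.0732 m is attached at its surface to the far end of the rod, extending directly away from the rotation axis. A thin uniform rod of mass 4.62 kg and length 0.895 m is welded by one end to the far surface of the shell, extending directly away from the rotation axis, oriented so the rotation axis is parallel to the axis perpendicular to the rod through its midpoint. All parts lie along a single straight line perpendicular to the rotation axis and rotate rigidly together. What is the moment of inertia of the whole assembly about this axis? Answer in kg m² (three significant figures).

Thin rod: I_cm = (1/12)ML² = (1/12)(3.37)(0.746)² = 0.15629 kg m²; centre at d = 0.373 m, so the parallel axis theorem gives I = 0.15629 + (3.37)(0.373)² = 0.62515 kg m².
Point mass: I_cm = 0; centre at d = 0.373 + 0.373 = 0.746 m, so the parallel axis theorem gives I = 0 + (0.993)(0.746)² = 0.55262 kg m².
Spherical shell: I_cm = (2/3)MR² = (2/3)(3.38)(0.0732)² = 0.012074 kg m²; centre at d = 0.373 + 0.373 + 0.0732 = 0.8192 m, so the parallel axis theorem gives I = 0.012074 + (3.38)(0.8192)² = 2.2804 kg m².
Thin rod: I_cm = (1/12)ML² = (1/12)(4.62)(0.895)² = 0.30839 kg m²; centre at d = 0.373 + 0.373 + 0.0732 + 0.0732 + 0.4475 = 1.3399 m, so the parallel axis theorem gives I = 0.30839 + (4.62)(1.3399)² = 8.6028 kg m².
Total I = 0.62515 + 0.55262 + 2.2804 + 8.6028 = 12.061 kg m².

12.1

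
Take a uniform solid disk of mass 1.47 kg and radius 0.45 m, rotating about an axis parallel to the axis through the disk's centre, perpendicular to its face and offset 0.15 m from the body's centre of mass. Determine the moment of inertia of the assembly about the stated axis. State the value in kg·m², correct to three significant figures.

I_cm = (1/2)MR² = (1/2)(1.47)(0.45)² = 0.14884 kg·m²; centre at d = 0.15 m, so I = I_cm + Md² gives I = 0.14884 + (1.47)(0.15)² = 0.18191 kg·m².

0.182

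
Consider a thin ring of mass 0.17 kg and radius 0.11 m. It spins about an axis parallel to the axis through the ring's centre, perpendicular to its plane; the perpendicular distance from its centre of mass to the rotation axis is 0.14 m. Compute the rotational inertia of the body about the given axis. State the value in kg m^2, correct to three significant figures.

0.00539

I_cm = MR² = (0.17)(0.11)² = 0.002057 kg m^2; centre at d = 0.14 m, so the parallel axis theorem gives I = 0.002057 + (0.17)(0.14)² = 0.005389 kg m^2.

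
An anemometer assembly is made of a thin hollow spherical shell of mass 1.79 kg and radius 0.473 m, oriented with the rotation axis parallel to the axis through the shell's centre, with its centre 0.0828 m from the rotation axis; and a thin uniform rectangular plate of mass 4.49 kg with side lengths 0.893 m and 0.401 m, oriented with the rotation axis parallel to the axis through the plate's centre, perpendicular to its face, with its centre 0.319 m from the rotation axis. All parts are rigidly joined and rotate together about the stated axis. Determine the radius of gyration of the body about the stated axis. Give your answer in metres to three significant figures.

Spherical shell: I_cm = (2/3)MR² = (2/3)(1.79)(0.473)² = 0.26698 kg m^2; centre at d = 0.0828 m, so I = I_cm + Md² gives I = 0.26698 + (1.79)(0.0828)² = 0.27926 kg m^2.
Rectangular plate: I_cm = (1/12)M(a²+b²) = (1/12)(4.49)[(0.893)² + (0.401)²] = 0.35855 kg m^2; centre at d = 0.319 m, so I = I_cm + Md² gives I = 0.35855 + (4.49)(0.319)² = 0.81545 kg m^2.
Total I = 1.0947 kg m^2; total mass M = 6.28 kg.
k = √(I/M) = √(1.0947/6.28) = 0.41751 m.

0.418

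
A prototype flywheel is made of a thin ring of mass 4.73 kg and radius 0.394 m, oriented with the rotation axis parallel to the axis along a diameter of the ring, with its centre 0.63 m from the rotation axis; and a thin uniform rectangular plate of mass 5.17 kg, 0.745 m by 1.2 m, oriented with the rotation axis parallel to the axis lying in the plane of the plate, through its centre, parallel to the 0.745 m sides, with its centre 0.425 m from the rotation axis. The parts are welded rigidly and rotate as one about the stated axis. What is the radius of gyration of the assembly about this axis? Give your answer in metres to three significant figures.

0.619

Thin ring: I_cm = (1/2)MR² = (1/2)(4.73)(0.394)² = 0.36713 kg m²; centre at d = 0.63 m, so I = I_cm + Md² gives I = 0.36713 + (4.73)(0.63)² = 2.2445 kg m².
Rectangular plate: I_cm = (1/12)Mb² = (1/12)(5.17)(1.2)² = 0.6204 kg m²; centre at d = 0.425 m, so I = I_cm + Md² gives I = 0.6204 + (5.17)(0.425)² = 1.5542 kg m².
Total I = 3.7987 kg m²; total mass M = 9.9 kg.
k = √(I/M) = √(3.7987/9.9) = 0.61944 m.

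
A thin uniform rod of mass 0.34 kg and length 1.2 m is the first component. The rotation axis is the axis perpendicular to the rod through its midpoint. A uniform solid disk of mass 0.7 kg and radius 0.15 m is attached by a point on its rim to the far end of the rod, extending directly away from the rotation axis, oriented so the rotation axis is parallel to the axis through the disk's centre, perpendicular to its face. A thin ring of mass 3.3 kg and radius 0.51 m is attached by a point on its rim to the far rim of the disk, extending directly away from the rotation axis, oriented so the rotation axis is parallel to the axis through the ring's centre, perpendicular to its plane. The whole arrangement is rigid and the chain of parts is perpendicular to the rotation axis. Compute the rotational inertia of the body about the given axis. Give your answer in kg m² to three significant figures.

7.86

Thin rod: I_cm = (1/12)ML² = (1/12)(0.34)(1.2)² = 0.0408 kg m²; axis through the centre, so I = 0.0408 kg m².
Solid disk: I_cm = (1/2)MR² = (1/2)(0.7)(0.15)² = 0.007875 kg m²; centre at d = 0.6 + 0.15 = 0.75 m, so I = I_cm + Md² gives I = 0.007875 + (0.7)(0.75)² = 0.40163 kg m².
Thin ring: I_cm = MR² = (3.3)(0.51)² = 0.85833 kg m²; centre at d = 0.6 + 0.15 + 0.15 + 0.51 = 1.41 m, so I = I_cm + Md² gives I = 0.85833 + (3.3)(1.41)² = 7.4191 kg m².
Total I = 0.0408 + 0.40163 + 7.4191 = 7.8615 kg m².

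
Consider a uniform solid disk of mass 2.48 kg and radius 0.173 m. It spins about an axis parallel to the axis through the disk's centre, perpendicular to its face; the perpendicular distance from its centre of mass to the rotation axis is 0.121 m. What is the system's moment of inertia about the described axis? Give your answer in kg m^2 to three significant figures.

I_cm = (1/2)MR² = (1/2)(2.48)(0.173)² = 0.037112 kg m^2; centre at d = 0.121 m, so the parallel axis theorem gives I = 0.037112 + (2.48)(0.121)² = 0.073422 kg m^2.

0.0734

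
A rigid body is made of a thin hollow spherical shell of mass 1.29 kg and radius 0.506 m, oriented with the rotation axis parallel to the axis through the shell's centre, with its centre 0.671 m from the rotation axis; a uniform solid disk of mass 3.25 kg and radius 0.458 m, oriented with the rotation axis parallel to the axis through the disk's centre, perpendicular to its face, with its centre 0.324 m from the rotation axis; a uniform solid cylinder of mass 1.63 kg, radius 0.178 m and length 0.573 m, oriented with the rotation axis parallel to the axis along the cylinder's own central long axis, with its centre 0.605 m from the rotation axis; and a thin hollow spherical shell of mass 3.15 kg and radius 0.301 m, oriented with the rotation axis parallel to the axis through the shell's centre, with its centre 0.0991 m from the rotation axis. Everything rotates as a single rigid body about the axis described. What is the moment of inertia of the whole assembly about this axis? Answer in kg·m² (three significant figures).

Spherical shell: I_cm = (2/3)MR² = (2/3)(1.29)(0.506)² = 0.22019 kg·m²; centre at d = 0.671 m, so the parallel axis theorem gives I = 0.22019 + (1.29)(0.671)² = 0.801 kg·m².
Solid disk: I_cm = (1/2)MR² = (1/2)(3.25)(0.458)² = 0.34087 kg·m²; centre at d = 0.324 m, so the parallel axis theorem gives I = 0.34087 + (3.25)(0.324)² = 0.68204 kg·m².
Solid cylinder: I_cm = (1/2)MR² = (1/2)(1.63)(0.178)² = 0.025822 kg·m²; centre at d = 0.605 m, so the parallel axis theorem gives I = 0.025822 + (1.63)(0.605)² = 0.62244 kg·m².
Spherical shell: I_cm = (2/3)MR² = (2/3)(3.15)(0.301)² = 0.19026 kg·m²; centre at d = 0.0991 m, so the parallel axis theorem gives I = 0.19026 + (3.15)(0.0991)² = 0.2212 kg·m².
Total I = 0.801 + 0.68204 + 0.62244 + 0.2212 = 2.3267 kg·m².

2.33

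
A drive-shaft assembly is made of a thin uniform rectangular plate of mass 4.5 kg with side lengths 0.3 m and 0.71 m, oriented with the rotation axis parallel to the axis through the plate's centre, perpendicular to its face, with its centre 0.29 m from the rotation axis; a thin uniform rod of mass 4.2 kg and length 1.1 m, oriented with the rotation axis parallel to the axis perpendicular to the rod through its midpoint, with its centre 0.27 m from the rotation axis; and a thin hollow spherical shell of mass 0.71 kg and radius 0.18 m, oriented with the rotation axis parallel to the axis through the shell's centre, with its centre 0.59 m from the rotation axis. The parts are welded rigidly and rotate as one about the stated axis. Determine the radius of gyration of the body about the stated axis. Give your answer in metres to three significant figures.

0.411

Rectangular plate: I_cm = (1/12)M(a²+b²) = (1/12)(4.5)[(0.3)² + (0.71)²] = 0.22279 kg m²; centre at d = 0.29 m, so the parallel axis theorem gives I = 0.22279 + (4.5)(0.29)² = 0.60124 kg m².
Thin rod: I_cm = (1/12)ML² = (1/12)(4.2)(1.1)² = 0.4235 kg m²; centre at d = 0.27 m, so the parallel axis theorem gives I = 0.4235 + (4.2)(0.27)² = 0.72968 kg m².
Spherical shell: I_cm = (2/3)MR² = (2/3)(0.71)(0.18)² = 0.015336 kg m²; centre at d = 0.59 m, so the parallel axis theorem gives I = 0.015336 + (0.71)(0.59)² = 0.26249 kg m².
Total I = 1.5934 kg m²; total mass M = 9.41 kg.
k = √(I/M) = √(1.5934/9.41) = 0.4115 m.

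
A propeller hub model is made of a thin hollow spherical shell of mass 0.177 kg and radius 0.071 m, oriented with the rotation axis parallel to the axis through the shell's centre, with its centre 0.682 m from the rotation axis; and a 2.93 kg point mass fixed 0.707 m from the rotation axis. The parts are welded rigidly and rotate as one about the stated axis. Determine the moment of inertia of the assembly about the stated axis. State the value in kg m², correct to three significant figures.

Spherical shell: I_cm = (2/3)MR² = (2/3)(0.177)(0.071)² = 0.00059484 kg m²; centre at d = 0.682 m, so I = I_cm + Md² gives I = 0.00059484 + (0.177)(0.682)² = 0.082922 kg m².
Point mass: I_cm = 0; centre at d = 0.707 m, so I = I_cm + Md² gives I = 0 + (2.93)(0.707)² = 1.4646 kg m².
Total I = 0.082922 + 1.4646 = 1.5475 kg m².

1.55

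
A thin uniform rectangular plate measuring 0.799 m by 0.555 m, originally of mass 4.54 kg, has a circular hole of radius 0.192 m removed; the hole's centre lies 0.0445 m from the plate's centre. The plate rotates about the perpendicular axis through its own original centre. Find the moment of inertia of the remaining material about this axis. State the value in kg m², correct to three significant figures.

Unpierced body about its centre: I₀ = (1/12)M(a²+b²) = (1/12)(4.54)[(0.799)² + (0.555)²] = 0.35806 kg m².
The removed disk has mass m = M·πr²/(ab) = (4.54)·π(0.192)²/(0.799·0.555) = 1.1857 kg (same uniform areal density).
Its moment of inertia about the rotation axis (parallel-axis theorem): I_hole = (1/2)mr² + md² = (1/2)(1.1857)(0.192)² + (1.1857)(0.0445)² = 0.024202 kg m².
Treating the hole as negative mass, I = I₀ − I_hole = 0.35806 − 0.024202 = 0.33386 kg m².

0.334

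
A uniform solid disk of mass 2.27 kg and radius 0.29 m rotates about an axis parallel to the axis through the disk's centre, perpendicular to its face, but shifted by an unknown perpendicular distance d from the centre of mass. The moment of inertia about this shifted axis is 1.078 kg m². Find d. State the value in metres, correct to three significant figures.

About the centre-of-mass axis, I_cm = (1/2)MR² = (1/2)(2.27)(0.29)² = 0.095453 kg m².
Parallel axis theorem: I = I_cm + Md², so Md² = 1.078 − 0.095453 = 0.98255 kg m².
d = √(0.98255 / 2.27) = 0.65791 m.

0.658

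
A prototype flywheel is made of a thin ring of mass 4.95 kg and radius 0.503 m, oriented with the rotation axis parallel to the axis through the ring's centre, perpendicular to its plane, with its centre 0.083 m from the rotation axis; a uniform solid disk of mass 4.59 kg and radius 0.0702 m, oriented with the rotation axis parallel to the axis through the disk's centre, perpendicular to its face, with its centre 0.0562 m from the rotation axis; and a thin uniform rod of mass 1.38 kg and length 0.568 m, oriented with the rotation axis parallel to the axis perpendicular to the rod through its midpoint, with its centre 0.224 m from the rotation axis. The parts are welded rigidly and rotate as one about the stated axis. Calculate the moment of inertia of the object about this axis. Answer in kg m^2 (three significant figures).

Thin ring: I_cm = MR² = (4.95)(0.503)² = 1.2524 kg m^2; centre at d = 0.083 m, so I = I_cm + Md² gives I = 1.2524 + (4.95)(0.083)² = 1.2865 kg m^2.
Solid disk: I_cm = (1/2)MR² = (1/2)(4.59)(0.0702)² = 0.01131 kg m^2; centre at d = 0.0562 m, so I = I_cm + Md² gives I = 0.01131 + (4.59)(0.0562)² = 0.025807 kg m^2.
Thin rod: I_cm = (1/12)ML² = (1/12)(1.38)(0.568)² = 0.037102 kg m^2; centre at d = 0.224 m, so I = I_cm + Md² gives I = 0.037102 + (1.38)(0.224)² = 0.10634 kg m^2.
Total I = 1.2865 + 0.025807 + 0.10634 = 1.4186 kg m^2.

1.42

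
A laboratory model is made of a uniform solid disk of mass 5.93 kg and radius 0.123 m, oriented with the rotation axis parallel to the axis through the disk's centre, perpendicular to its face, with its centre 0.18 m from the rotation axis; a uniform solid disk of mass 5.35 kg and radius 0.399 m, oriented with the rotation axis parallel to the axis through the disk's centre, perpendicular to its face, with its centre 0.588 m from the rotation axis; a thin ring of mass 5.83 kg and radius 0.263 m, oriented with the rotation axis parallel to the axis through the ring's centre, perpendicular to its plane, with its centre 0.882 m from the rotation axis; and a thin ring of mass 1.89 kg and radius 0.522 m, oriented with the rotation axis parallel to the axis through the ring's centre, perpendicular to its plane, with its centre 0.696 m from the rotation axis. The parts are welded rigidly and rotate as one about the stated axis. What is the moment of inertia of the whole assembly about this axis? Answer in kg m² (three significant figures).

Solid disk: I_cm = (1/2)MR² = (1/2)(5.93)(0.123)² = 0.044857 kg m²; centre at d = 0.18 m, so I = I_cm + Md² gives I = 0.044857 + (5.93)(0.18)² = 0.23699 kg m².
Solid disk: I_cm = (1/2)MR² = (1/2)(5.35)(0.399)² = 0.42586 kg m²; centre at d = 0.588 m, so I = I_cm + Md² gives I = 0.42586 + (5.35)(0.588)² = 2.2756 kg m².
Thin ring: I_cm = MR² = (5.83)(0.263)² = 0.40326 kg m²; centre at d = 0.882 m, so I = I_cm + Md² gives I = 0.40326 + (5.83)(0.882)² = 4.9386 kg m².
Thin ring: I_cm = MR² = (1.89)(0.522)² = 0.51499 kg m²; centre at d = 0.696 m, so I = I_cm + Md² gives I = 0.51499 + (1.89)(0.696)² = 1.4305 kg m².
Total I = 0.23699 + 2.2756 + 4.9386 + 1.4305 = 8.8817 kg m².

8.88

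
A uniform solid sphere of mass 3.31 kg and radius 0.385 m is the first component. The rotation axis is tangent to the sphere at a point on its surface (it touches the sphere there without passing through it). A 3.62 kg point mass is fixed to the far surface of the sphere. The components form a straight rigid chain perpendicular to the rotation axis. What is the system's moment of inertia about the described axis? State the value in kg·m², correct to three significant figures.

Solid sphere: I_cm = (2/5)MR² = (2/5)(3.31)(0.385)² = 0.19625 kg·m²; centre at d = 0.385 m, so the parallel axis theorem gives I = 0.19625 + (3.31)(0.385)² = 0.68687 kg·m².
Point mass: I_cm = 0; centre at d = 0.385 + 0.385 = 0.77 m, so the parallel axis theorem gives I = 0 + (3.62)(0.77)² = 2.1463 kg·m².
Total I = 0.68687 + 2.1463 = 2.8332 kg·m².

2.83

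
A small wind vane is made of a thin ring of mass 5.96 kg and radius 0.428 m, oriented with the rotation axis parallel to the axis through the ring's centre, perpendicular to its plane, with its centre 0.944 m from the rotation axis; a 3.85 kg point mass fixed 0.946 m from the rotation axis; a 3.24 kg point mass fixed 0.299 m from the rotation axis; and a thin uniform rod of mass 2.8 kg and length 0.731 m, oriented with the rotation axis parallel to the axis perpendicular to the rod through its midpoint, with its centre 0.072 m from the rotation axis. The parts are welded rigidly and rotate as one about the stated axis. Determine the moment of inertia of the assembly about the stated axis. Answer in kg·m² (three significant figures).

Thin ring: I_cm = MR² = (5.96)(0.428)² = 1.0918 kg·m²; centre at d = 0.944 m, so the parallel axis theorem gives I = 1.0918 + (5.96)(0.944)² = 6.4029 kg·m².
Point mass: I_cm = 0; centre at d = 0.946 m, so the parallel axis theorem gives I = 0 + (3.85)(0.946)² = 3.4454 kg·m².
Point mass: I_cm = 0; centre at d = 0.299 m, so the parallel axis theorem gives I = 0 + (3.24)(0.299)² = 0.28966 kg·m².
Thin rod: I_cm = (1/12)ML² = (1/12)(2.8)(0.731)² = 0.12468 kg·m²; centre at d = 0.072 m, so the parallel axis theorem gives I = 0.12468 + (2.8)(0.072)² = 0.1392 kg·m².
Total I = 6.4029 + 3.4454 + 0.28966 + 0.1392 = 10.277 kg·m².

10.3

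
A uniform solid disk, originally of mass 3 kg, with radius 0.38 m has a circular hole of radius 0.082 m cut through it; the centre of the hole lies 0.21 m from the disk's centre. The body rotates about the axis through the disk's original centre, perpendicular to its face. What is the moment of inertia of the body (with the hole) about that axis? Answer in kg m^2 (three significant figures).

Unpierced body about its centre: I₀ = (1/2)MR² = (1/2)(3)(0.38)² = 0.2166 kg m^2.
The removed disk has mass m = M·(r/R)² = (3)(0.082/0.38)² = 0.1397 kg (same uniform areal density).
Its moment of inertia about the rotation axis (parallel-axis theorem): I_hole = (1/2)mr² + md² = (1/2)(0.1397)(0.082)² + (0.1397)(0.21)² = 0.0066302 kg m^2.
Treating the hole as negative mass, I = I₀ − I_hole = 0.2166 − 0.0066302 = 0.20997 kg m^2.

0.210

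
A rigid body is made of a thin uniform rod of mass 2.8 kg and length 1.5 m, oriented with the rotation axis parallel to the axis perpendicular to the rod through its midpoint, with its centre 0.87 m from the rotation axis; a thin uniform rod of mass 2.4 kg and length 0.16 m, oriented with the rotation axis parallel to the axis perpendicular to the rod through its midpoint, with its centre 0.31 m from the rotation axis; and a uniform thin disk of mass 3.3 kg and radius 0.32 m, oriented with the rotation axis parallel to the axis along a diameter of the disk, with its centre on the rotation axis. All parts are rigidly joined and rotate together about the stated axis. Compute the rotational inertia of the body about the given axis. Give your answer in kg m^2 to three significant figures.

2.96

Thin rod: I_cm = (1/12)ML² = (1/12)(2.8)(1.5)² = 0.525 kg m^2; centre at d = 0.87 m, so the parallel axis theorem gives I = 0.525 + (2.8)(0.87)² = 2.6443 kg m^2.
Thin rod: I_cm = (1/12)ML² = (1/12)(2.4)(0.16)² = 0.00512 kg m^2; centre at d = 0.31 m, so the parallel axis theorem gives I = 0.00512 + (2.4)(0.31)² = 0.23576 kg m^2.
Thin disk: I_cm = (1/4)MR² = (1/4)(3.3)(0.32)² = 0.08448 kg m^2; axis through the centre, so I = 0.08448 kg m^2.
Total I = 2.6443 + 0.23576 + 0.08448 = 2.9646 kg m^2.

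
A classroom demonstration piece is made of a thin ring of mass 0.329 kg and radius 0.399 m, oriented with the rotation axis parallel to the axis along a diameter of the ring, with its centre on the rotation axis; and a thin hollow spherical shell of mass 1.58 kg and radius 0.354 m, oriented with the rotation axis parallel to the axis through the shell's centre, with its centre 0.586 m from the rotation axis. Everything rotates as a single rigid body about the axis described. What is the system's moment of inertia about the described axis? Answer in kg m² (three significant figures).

Thin ring: I_cm = (1/2)MR² = (1/2)(0.329)(0.399)² = 0.026189 kg m²; axis through the centre, so I = 0.026189 kg m².
Spherical shell: I_cm = (2/3)MR² = (2/3)(1.58)(0.354)² = 0.132 kg m²; centre at d = 0.586 m, so the parallel axis theorem gives I = 0.132 + (1.58)(0.586)² = 0.67457 kg m².
Total I = 0.026189 + 0.67457 = 0.70075 kg m².

0.701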